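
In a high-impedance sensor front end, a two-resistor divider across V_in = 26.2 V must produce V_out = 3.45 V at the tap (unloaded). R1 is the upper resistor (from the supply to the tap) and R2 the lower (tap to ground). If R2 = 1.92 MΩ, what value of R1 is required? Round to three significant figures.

V_out/V_in = R2/(R1+R2) = 0.1317.
So R1 = R2 · (V_in/V_out − 1) = 1.92 × (26.2/3.45 − 1) = 1.92 × 6.594 = 12.66 MΩ.

R1 ≈ 12.7 MΩ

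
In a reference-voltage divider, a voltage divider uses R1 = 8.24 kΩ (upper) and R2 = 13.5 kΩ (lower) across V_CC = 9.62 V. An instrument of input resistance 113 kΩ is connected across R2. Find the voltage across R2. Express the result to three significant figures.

R2 ‖ R_L = (13.5 × 113)/(13.5 + 113) = 12.06 kΩ.
Voltage divider with the loaded lower leg: V_out = 9.62 × 12.06/(8.24 + 12.06) = 9.62 × 0.5941 = 5.715 V.
(Unloaded it would be 5.97 V; the load pulls it down.)

V_out ≈ 5.71 V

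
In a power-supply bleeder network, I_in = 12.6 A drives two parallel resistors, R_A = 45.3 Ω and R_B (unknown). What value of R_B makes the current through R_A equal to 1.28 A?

R_B ≈ 5.12 Ω

Two-branch current divider: I_A = I_in · R_B/(R_A + R_B).
1.28/12.6 = R_B/(R_A + R_B) → R_B = R_A · (0.1016)/(1 − 0.1016) = 45.3 × 0.1131 = 5.122 Ω.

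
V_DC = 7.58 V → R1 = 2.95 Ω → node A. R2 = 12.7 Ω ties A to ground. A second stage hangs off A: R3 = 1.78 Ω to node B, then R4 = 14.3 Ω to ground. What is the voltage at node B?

V_B ≈ 4.76 V

Looking into the second stage from A: R3 + R4 = 16.08 Ω appears in parallel with R2.
Effective lower resistance at A: R2 ‖ 16.08 = 7.096 Ω.
So V_A = 7.58 × 0.7063 = 5.354 V.
Stage 2 is unloaded, so V_B = V_A · R4/(R3+R4) = 5.354 × 14.3/16.08 = 4.761 V.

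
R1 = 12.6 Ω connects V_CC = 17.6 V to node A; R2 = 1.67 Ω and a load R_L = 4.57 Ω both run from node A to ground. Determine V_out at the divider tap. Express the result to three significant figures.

The load sits in parallel with R2, giving an effective lower resistance R2' = R2·R_L/(R2+R_L) = 1.223 Ω.
Then V_out = V_CC · R2'/(R1 + R2') = 17.6 × 1.223/13.82 = 1.557 V.
(Unloaded it would be 2.06 V; the load pulls it down.)

V_out ≈ 1.56 V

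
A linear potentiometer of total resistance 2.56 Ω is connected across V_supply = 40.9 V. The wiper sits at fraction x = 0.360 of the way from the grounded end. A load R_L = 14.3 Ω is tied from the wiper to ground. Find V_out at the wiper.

Lower segment x·R_p = 0.9216 Ω; upper segment (1−x)·R_p = 1.638 Ω.
Lower segment in parallel with the load: 0.9216 ‖ 14.3 = 0.8658 Ω.
Then V_out = V_supply · 0.8658/(1.638 + 0.8658) = 14.14 V.

V_out ≈ 14.1 V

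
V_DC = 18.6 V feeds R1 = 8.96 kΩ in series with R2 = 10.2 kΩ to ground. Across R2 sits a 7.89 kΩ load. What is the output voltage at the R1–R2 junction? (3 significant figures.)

The load sits in parallel with R2, giving an effective lower resistance R2' = R2·R_L/(R2+R_L) = 4.449 kΩ.
Voltage divider with the loaded lower leg: V_out = 18.6 × 4.449/(8.96 + 4.449) = 18.6 × 0.3318 = 6.171 V.

V_out ≈ 6.17 V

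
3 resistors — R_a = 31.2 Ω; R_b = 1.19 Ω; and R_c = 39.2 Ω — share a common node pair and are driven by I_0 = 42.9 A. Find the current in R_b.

I ≈ 40.1 A

ΣG = 1/31.2 + 1/1.19 + 1/39.2 = 0.8979.
By the current-divider rule, I = I_0 · G_k/ΣG = 42.9 × 0.9359 = 40.15 A.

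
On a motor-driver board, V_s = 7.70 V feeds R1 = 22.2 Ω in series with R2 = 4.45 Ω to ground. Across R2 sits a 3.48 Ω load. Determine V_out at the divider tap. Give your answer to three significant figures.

V_out ≈ 0.623 V

The load sits in parallel with R2, giving an effective lower resistance R2' = R2·R_L/(R2+R_L) = 1.953 Ω.
Voltage divider with the loaded lower leg: V_out = 7.70 × 1.953/(22.2 + 1.953) = 7.70 × 0.08085 = 0.6226 V.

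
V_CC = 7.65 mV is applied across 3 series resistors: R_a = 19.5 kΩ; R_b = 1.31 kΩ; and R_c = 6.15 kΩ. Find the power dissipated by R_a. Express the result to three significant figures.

The common current is I = 7.65/26.96 = 0.2838 µA.
P(R_a) = I²·R_a = (0.2838)² × 19.5 = 1.570 nW.

P ≈ 1.57 nW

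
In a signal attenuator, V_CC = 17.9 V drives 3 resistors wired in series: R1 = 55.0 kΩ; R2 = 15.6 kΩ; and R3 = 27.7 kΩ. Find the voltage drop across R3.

Total series resistance ΣR = 55.0 + 15.6 + 27.7 = 98.30 kΩ.
Voltage divider: V = V_CC · (27.70 / 98.30) = 17.9 × 0.2818 = 5.044 V.

V ≈ 5.04 V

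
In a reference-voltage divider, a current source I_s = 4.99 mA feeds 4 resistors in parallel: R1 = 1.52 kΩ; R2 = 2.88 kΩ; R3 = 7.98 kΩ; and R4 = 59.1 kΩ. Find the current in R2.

I ≈ 1.51 mA

Total conductance ΣG = 1/1.52 + 1/2.88 + 1/7.98 + 1/59.1 = 1.147 (units of 1/kΩ).
By the current-divider rule, I = I_s · G_k/ΣG = 4.99 × 0.3026 = 1.510 mA.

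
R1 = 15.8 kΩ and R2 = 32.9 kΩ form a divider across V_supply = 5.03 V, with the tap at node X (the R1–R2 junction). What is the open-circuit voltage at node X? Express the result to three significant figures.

Open-circuit (no load on X): V_th = V_supply · R2/(R1 + R2) = 5.03 × 32.9/(15.80 + 32.9) = 3.398 V.

V_th ≈ 3.40 V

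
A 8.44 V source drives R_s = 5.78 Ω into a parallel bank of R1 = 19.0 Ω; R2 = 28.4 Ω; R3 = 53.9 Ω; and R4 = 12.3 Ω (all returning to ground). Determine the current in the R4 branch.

Equivalent of the parallel group: R_p = 5.328 Ω.
V_A by voltage divider: V_A = 8.44 × 5.328/(5.78 + 5.328) = 4.048 V.
Branch current I = V_A/R4 = 4.048/12.3 = 0.3291 A.
(Equivalently: I_total = 0.7598 A, then current-divider fraction G_k/ΣG = 0.4332.)

I ≈ 0.329 A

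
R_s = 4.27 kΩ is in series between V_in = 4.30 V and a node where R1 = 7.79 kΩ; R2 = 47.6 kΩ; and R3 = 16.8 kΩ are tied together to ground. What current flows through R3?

I ≈ 0.135 mA

Combine the parallel branches: R_p = (1/7.79 + 1/47.6 + 1/16.8)⁻¹ = 4.787 kΩ.
Node voltage V_A = V_in · R_p/(R_s + R_p) = 4.30 × 0.5285 = 2.273 V.
I(R3) = V_A / R3 = 2.273/16.8 = 0.1353 mA.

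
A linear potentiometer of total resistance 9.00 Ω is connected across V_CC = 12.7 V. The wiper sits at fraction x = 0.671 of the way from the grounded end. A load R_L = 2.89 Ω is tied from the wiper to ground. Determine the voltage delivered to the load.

V_out ≈ 5.05 V

The pot divides into 2.961 Ω above the wiper and 6.039 Ω below.
(x·R_p) ‖ R_L = 1.955 Ω.
Loaded-divider output: V_out = 12.7 × 0.3976 = 5.050 V.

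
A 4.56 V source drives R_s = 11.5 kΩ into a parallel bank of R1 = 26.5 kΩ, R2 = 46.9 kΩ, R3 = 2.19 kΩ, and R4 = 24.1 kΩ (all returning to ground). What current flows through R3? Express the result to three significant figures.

I ≈ 0.281 mA

Parallel bank: R_p = 1/(1/26.5 + 1/46.9 + 1/2.19 + 1/24.1) = 1.795 kΩ.
V_A by voltage divider: V_A = 4.56 × 1.795/(11.5 + 1.795) = 0.6156 V.
Branch current I = V_A/R3 = 0.6156/2.19 = 0.2811 mA.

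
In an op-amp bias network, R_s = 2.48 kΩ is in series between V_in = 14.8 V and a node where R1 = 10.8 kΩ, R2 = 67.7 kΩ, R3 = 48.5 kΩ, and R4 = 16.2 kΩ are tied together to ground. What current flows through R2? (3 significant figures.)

Equivalent of the parallel group: R_p = 5.271 kΩ.
V_A = 14.8 × 5.271/7.751 = 10.06 V.
I(R2) = V_A / R2 = 10.06/67.7 = 0.1487 mA.

I ≈ 0.149 mA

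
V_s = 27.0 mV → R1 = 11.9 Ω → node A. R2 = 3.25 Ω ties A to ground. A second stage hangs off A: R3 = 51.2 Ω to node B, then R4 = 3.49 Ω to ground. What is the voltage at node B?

V_B ≈ 0.353 mV

Node A sees R2 in parallel with the series input of stage 2, R3 + R4 = 54.69 Ω.
R2 ‖ (R3+R4) = 3.068 Ω.
V_A = 27.0 × 3.068/(11.9 + 3.068) = 5.534 mV.
Stage 2 is unloaded, so V_B = V_A · R4/(R3+R4) = 5.534 × 3.49/54.69 = 0.3531 mV.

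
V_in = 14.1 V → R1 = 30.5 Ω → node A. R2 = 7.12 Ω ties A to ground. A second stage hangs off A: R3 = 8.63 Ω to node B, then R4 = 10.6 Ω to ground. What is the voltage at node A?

Looking into the second stage from A: R3 + R4 = 19.23 Ω appears in parallel with R2.
R2 ‖ (R3+R4) = 5.196 Ω.
V_A = 14.1 × 5.196/(30.5 + 5.196) = 2.052 V.

V_A ≈ 2.05 V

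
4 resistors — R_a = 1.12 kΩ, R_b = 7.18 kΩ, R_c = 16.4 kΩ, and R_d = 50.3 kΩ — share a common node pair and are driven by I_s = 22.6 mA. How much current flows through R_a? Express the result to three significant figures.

Conductances: ΣG = 1/1.12 + 1/7.18 + 1/16.4 + 1/50.3 = 1.113 (1/kΩ).
R_a takes the fraction G_k/ΣG = 0.8929/1.113 = 0.8022, so I = 22.6 × 0.8022 = 18.13 mA.

I ≈ 18.1 mA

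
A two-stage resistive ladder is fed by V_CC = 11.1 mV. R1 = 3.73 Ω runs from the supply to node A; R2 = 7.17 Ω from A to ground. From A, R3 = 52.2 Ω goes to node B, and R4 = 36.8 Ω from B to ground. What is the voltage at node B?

V_B ≈ 2.94 mV

Looking into the second stage from A: R3 + R4 = 89.00 Ω appears in parallel with R2.
R2 ‖ (R3+R4) = 6.635 Ω.
First divider: V_A = V_CC · 6.635/(3.73 + 6.635) = 7.106 mV.
V_B = V_A × 0.4135 = 2.938 mV.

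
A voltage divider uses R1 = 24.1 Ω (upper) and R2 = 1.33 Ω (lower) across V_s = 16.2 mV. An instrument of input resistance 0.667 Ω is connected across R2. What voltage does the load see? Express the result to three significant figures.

First combine the lower leg with the load: R2 ‖ R_L = 0.4442 Ω.
Now apply the divider: V_out = 16.2 × 0.01810 = 0.2932 mV.
(Unloaded it would be 0.847 mV; the load pulls it down.)

V_out ≈ 0.293 mV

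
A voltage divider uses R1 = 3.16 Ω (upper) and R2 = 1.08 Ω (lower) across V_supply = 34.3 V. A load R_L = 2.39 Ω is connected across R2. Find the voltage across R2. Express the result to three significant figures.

V_out ≈ 6.54 V

First combine the lower leg with the load: R2 ‖ R_L = 0.7439 Ω.
Then V_out = V_supply · R2'/(R1 + R2') = 34.3 × 0.7439/3.904 = 6.536 V.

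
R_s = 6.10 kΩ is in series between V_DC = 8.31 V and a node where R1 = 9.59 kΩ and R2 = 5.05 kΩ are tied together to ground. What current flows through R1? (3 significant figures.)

I ≈ 0.305 mA

Combine the parallel branches: R_p = (1/9.59 + 1/5.05)⁻¹ = 3.308 kΩ.
V_A = 8.31 × 3.308/9.408 = 2.922 V.
Branch current I = V_A/R1 = 2.922/9.59 = 0.3047 mA.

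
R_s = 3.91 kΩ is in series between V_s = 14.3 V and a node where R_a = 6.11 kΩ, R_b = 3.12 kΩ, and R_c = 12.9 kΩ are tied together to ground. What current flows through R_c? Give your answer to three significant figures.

I ≈ 0.347 mA

Parallel bank: R_p = 1/(1/6.11 + 1/3.12 + 1/12.9) = 1.780 kΩ.
V_A by voltage divider: V_A = 14.3 × 1.780/(3.91 + 1.780) = 4.474 V.
I(R_c) = V_A / R_c = 4.474/12.9 = 0.3468 mA.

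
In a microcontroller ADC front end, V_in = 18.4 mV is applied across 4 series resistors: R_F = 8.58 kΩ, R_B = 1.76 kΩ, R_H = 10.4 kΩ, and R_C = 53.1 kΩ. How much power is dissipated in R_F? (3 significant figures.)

ΣR = 73.84 kΩ → I = 18.4/73.84 = 0.2492 µA.
P(R_F) = I²·R_F = (0.2492)² × 8.58 = 0.5328 nW.

P ≈ 0.533 nW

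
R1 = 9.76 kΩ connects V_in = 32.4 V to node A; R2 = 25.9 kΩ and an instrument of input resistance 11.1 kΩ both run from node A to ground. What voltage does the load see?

The load sits in parallel with R2, giving an effective lower resistance R2' = R2·R_L/(R2+R_L) = 7.770 kΩ.
Voltage divider with the loaded lower leg: V_out = 32.4 × 7.770/(9.76 + 7.770) = 32.4 × 0.4432 = 14.36 V.
(Unloaded it would be 23.5 V; the load pulls it down.)

V_out ≈ 14.4 V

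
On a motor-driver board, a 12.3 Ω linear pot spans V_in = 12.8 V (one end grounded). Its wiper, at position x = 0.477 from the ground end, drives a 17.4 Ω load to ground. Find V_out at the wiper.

Split the track: R_lower = x·R_p = 5.867 Ω, R_upper = (1−x)·R_p = 6.433 Ω.
R_L loads the lower segment: effective lower R = 4.388 Ω.
V_out = 12.8 × 4.388/(6.433 + 4.388) = 5.190 V.
(Unloaded: V_out = x·V_in = 6.11 V.)

V_out ≈ 5.19 V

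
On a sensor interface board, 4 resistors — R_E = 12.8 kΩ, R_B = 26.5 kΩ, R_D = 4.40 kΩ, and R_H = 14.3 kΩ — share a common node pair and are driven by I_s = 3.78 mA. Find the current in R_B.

Total conductance ΣG = 1/12.8 + 1/26.5 + 1/4.40 + 1/14.3 = 0.4131 (units of 1/kΩ).
By the current-divider rule, I = I_s · G_k/ΣG = 3.78 × 0.09136 = 0.3453 mA.

I ≈ 0.345 mA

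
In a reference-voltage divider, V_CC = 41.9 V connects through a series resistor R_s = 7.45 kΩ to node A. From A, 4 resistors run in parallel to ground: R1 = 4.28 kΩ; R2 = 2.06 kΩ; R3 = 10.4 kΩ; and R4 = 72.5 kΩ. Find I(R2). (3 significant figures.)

I ≈ 2.83 mA

Parallel bank: R_p = 1/(1/4.28 + 1/2.06 + 1/10.4 + 1/72.5) = 1.206 kΩ.
V_A = 41.9 × 1.206/8.656 = 5.839 V.
I(R2) = V_A / R2 = 5.839/2.06 = 2.834 mA.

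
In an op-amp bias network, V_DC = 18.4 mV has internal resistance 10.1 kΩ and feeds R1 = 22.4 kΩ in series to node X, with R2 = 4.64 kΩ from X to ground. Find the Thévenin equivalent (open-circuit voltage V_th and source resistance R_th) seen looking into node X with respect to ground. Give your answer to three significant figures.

R1' = 10.1 + 22.4 = 32.50 kΩ (source resistance + R1).
With X open, the divider is unloaded: V_th = 18.4 × 4.64/37.14 = 2.299 mV.
With V_DC suppressed (replaced by a short), R_th = R1' ‖ R2 = (32.50 × 4.64)/(32.50 + 4.64) = 4.060 kΩ.

V_th ≈ 2.30 mV, R_th ≈ 4.06 kΩ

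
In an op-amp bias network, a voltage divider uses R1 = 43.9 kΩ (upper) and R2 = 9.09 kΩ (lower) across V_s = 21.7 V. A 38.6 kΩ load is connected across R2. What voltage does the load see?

The load sits in parallel with R2, giving an effective lower resistance R2' = R2·R_L/(R2+R_L) = 7.357 kΩ.
Then V_out = V_s · R2'/(R1 + R2') = 21.7 × 7.357/51.26 = 3.115 V.
(Unloaded it would be 3.72 V; the load pulls it down.)

V_out ≈ 3.11 V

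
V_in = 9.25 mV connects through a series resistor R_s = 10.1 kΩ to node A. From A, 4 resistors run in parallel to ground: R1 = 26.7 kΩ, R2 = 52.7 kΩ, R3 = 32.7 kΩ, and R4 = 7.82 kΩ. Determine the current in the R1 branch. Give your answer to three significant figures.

I ≈ 0.109 µA

Parallel bank: R_p = 1/(1/26.7 + 1/52.7 + 1/32.7 + 1/7.82) = 4.654 kΩ.
V_A by voltage divider: V_A = 9.25 × 4.654/(10.1 + 4.654) = 2.918 mV.
Branch current I = V_A/R1 = 2.918/26.7 = 0.1093 µA.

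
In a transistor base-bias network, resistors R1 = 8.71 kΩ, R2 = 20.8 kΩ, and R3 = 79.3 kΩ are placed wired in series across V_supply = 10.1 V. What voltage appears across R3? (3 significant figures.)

V ≈ 7.36 V

Total series resistance ΣR = 8.71 + 20.8 + 79.3 = 108.8 kΩ.
V = V_supply · R/ΣR = 10.1 × 0.7288 = 7.361 V.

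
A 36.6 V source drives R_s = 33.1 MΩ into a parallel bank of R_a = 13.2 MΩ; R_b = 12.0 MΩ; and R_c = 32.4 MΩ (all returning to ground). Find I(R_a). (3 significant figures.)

I ≈ 0.380 µA

Equivalent of the parallel group: R_p = 5.264 MΩ.
V_A by voltage divider: V_A = 36.6 × 5.264/(33.1 + 5.264) = 5.022 V.
I(R_a) = V_A / R_a = 5.022/13.2 = 0.3805 µA.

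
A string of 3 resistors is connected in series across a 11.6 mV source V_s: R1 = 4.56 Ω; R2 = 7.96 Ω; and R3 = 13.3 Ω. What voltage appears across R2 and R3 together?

ΣR = 4.56 + 7.96 + 13.3 = 25.82 Ω.
R_{R2..R3} = 7.96 + 13.3 = 21.26 Ω.
V = V_s · R/ΣR = 11.6 × 0.8234 = 9.551 mV.

V ≈ 9.55 mV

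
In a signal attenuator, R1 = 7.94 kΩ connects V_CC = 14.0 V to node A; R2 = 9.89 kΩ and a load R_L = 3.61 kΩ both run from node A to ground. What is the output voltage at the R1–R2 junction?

The load sits in parallel with R2, giving an effective lower resistance R2' = R2·R_L/(R2+R_L) = 2.645 kΩ.
Then V_out = V_CC · R2'/(R1 + R2') = 14.0 × 2.645/10.58 = 3.498 V.
(Unloaded it would be 7.77 V; the load pulls it down.)

V_out ≈ 3.50 V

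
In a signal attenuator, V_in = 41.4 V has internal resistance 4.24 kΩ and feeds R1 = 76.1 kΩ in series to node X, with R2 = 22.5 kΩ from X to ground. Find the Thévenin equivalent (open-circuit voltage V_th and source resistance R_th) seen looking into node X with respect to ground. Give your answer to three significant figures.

V_th ≈ 9.06 V, R_th ≈ 17.6 kΩ

R1' = 4.24 + 76.1 = 80.34 kΩ (source resistance + R1).
With X open, the divider is unloaded: V_th = 41.4 × 22.5/102.8 = 9.058 V.
With V_in suppressed (replaced by a short), R_th = R1' ‖ R2 = (80.34 × 22.5)/(80.34 + 22.5) = 17.58 kΩ.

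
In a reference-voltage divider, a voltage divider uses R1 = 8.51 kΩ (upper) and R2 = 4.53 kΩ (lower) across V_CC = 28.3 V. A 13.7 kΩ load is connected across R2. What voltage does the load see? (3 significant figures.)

V_out ≈ 8.09 V

R2 ‖ R_L = (4.53 × 13.7)/(4.53 + 13.7) = 3.404 kΩ.
Voltage divider with the loaded lower leg: V_out = 28.3 × 3.404/(8.51 + 3.404) = 28.3 × 0.2857 = 8.086 V.
(Unloaded it would be 9.83 V; the load pulls it down.)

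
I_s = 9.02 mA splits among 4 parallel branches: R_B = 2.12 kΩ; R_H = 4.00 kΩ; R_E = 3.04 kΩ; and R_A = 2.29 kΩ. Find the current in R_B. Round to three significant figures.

ΣG = 1/2.12 + 1/4.00 + 1/3.04 + 1/2.29 = 1.487.
R_B takes the fraction G_k/ΣG = 0.4717/1.487 = 0.3171, so I = 9.02 × 0.3171 = 2.861 mA.

I ≈ 2.86 mA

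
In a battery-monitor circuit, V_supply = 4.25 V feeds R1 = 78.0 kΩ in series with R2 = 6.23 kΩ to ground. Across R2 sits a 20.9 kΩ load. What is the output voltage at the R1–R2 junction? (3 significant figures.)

V_out ≈ 0.246 V

R2 ‖ R_L = (6.23 × 20.9)/(6.23 + 20.9) = 4.799 kΩ.
Then V_out = V_supply · R2'/(R1 + R2') = 4.25 × 4.799/82.80 = 0.2463 V.
(Unloaded it would be 0.314 V; the load pulls it down.)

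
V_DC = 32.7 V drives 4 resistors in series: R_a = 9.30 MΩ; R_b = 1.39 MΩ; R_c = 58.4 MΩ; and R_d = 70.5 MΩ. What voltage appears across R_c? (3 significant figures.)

V ≈ 13.7 V

Series total: ΣR = 9.30 + 1.39 + 58.4 + 70.5 = 139.6 MΩ.
V = V_DC · R/ΣR = 32.7 × 0.4184 = 13.68 V.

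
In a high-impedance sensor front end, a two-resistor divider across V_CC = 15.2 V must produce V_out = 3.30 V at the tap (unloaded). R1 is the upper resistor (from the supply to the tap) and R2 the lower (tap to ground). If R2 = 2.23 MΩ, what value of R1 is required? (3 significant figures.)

The divider ratio is R2/(R1+R2) = 3.30/15.2 = 0.2171.
R1 = R2·(1/k − 1) = 2.23 × 3.606 = 8.042 MΩ.

R1 ≈ 8.04 MΩ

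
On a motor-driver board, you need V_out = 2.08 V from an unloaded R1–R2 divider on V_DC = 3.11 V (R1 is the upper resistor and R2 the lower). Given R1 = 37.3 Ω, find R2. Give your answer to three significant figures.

R2 ≈ 75.3 Ω

Required fraction k = V_out/V_DC = 0.6688.
So R2 = R1 · V_out/(V_DC − V_out) = 37.3 × 2.08/(3.11 − 2.08) = 37.3 × 2.019 = 75.32 Ω.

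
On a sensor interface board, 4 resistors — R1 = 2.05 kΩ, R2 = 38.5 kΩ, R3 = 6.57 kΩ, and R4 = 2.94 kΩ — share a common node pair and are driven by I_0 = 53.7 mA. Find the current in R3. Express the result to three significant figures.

Conductances: ΣG = 1/2.05 + 1/38.5 + 1/6.57 + 1/2.94 = 1.006 (1/kΩ).
R3 takes the fraction G_k/ΣG = 0.1522/1.006 = 0.1513, so I = 53.7 × 0.1513 = 8.124 mA.

I ≈ 8.12 mA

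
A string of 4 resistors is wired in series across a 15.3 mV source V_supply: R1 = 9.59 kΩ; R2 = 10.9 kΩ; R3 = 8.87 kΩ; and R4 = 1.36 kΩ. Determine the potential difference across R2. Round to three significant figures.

ΣR = 9.59 + 10.9 + 8.87 + 1.36 = 30.72 kΩ.
V = V_supply · R/ΣR = 15.3 × 0.3548 = 5.429 mV.

V ≈ 5.43 mV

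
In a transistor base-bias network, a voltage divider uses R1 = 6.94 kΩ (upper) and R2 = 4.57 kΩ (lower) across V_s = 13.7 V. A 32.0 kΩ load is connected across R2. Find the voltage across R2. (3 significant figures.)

V_out ≈ 5.01 V

First combine the lower leg with the load: R2 ‖ R_L = 3.999 kΩ.
Voltage divider with the loaded lower leg: V_out = 13.7 × 3.999/(6.94 + 3.999) = 13.7 × 0.3656 = 5.008 V.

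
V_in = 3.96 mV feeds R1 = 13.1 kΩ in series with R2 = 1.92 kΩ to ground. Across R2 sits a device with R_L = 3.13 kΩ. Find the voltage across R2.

V_out ≈ 0.330 mV

First combine the lower leg with the load: R2 ‖ R_L = 1.190 kΩ.
Voltage divider with the loaded lower leg: V_out = 3.96 × 1.190/(13.1 + 1.190) = 3.96 × 0.08328 = 0.3298 mV.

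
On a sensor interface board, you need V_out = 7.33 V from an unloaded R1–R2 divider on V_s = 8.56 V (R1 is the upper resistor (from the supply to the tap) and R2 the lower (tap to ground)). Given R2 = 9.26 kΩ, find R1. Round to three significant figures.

The divider ratio is R2/(R1+R2) = 7.33/8.56 = 0.8563.
Rearranging, R1 = R2·(1−k)/k = 9.26 × 0.1678 = 1.554 kΩ.

R1 ≈ 1.55 kΩ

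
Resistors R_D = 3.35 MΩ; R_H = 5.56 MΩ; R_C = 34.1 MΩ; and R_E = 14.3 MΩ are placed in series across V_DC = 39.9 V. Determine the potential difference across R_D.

ΣR = 3.35 + 5.56 + 34.1 + 14.3 = 57.31 MΩ.
By the voltage-divider rule, V = 39.9 × 3.350/57.31 = 2.332 V.

V ≈ 2.33 V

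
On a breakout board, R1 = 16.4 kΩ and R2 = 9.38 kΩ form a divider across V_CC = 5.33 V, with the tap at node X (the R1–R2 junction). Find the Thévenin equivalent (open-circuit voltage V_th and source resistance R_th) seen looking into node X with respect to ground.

V_th ≈ 1.94 V, R_th ≈ 5.97 kΩ

Open-circuit (no load on X): V_th = V_CC · R2/(R1 + R2) = 5.33 × 9.38/(16.40 + 9.38) = 1.939 V.
With V_CC suppressed (replaced by a short), R_th = R1 ‖ R2 = (16.40 × 9.38)/(16.40 + 9.38) = 5.967 kΩ.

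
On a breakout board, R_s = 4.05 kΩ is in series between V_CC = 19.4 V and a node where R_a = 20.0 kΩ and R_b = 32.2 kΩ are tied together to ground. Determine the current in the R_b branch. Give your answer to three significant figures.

Parallel bank: R_p = 1/(1/20.0 + 1/32.2) = 12.34 kΩ.
V_A by voltage divider: V_A = 19.4 × 12.34/(4.05 + 12.34) = 14.61 V.
Branch current I = V_A/R_b = 14.61/32.2 = 0.4536 mA.

I ≈ 0.454 mA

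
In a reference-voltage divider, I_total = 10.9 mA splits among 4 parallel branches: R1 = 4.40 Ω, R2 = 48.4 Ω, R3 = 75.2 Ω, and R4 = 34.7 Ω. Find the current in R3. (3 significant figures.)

I ≈ 0.500 mA

Conductances: ΣG = 1/4.40 + 1/48.4 + 1/75.2 + 1/34.7 = 0.2901 (1/Ω).
By the current-divider rule, I = I_total · G_k/ΣG = 10.9 × 0.04585 = 0.4997 mA.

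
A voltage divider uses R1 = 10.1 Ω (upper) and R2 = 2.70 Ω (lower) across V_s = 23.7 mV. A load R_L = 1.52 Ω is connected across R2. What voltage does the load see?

First combine the lower leg with the load: R2 ‖ R_L = 0.9725 Ω.
Now apply the divider: V_out = 23.7 × 0.08783 = 2.082 mV.

V_out ≈ 2.08 mV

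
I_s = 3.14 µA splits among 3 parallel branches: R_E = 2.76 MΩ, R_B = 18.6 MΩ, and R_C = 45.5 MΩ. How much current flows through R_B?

I ≈ 0.385 µA

Total conductance ΣG = 1/2.76 + 1/18.6 + 1/45.5 = 0.4381 (units of 1/MΩ).
Current divider: I(R_B) = I_s · G_k/ΣG = 3.14 × (0.05376/0.4381) = 3.14 × 0.1227 = 0.3854 µA.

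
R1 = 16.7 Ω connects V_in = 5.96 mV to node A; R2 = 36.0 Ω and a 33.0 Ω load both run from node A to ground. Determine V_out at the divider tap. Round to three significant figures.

V_out ≈ 3.03 mV

First combine the lower leg with the load: R2 ‖ R_L = 17.22 Ω.
Now apply the divider: V_out = 5.96 × 0.5076 = 3.025 mV.
(Unloaded it would be 4.07 mV; the load pulls it down.)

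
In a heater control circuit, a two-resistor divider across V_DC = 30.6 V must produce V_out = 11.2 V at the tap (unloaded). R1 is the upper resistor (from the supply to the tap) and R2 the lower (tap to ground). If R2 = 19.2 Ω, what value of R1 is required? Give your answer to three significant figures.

Required fraction k = V_out/V_DC = 0.3660.
Rearranging, R1 = R2·(1−k)/k = 19.2 × 1.732 = 33.26 Ω.

R1 ≈ 33.3 Ω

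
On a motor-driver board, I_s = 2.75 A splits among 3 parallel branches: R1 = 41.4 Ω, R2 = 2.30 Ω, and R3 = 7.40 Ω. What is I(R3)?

Total conductance ΣG = 1/41.4 + 1/2.30 + 1/7.40 = 0.5941 (units of 1/Ω).
R3 takes the fraction G_k/ΣG = 0.1351/0.5941 = 0.2275, so I = 2.75 × 0.2275 = 0.6255 A.

I ≈ 0.626 A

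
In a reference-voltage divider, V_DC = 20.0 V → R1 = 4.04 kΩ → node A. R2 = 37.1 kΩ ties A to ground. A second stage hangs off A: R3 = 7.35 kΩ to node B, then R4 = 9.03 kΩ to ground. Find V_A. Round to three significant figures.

V_A ≈ 14.8 V

Looking into the second stage from A: R3 + R4 = 16.38 kΩ appears in parallel with R2.
Effective lower resistance at A: R2 ‖ 16.38 = 11.36 kΩ.
V_A = 20.0 × 11.36/(4.04 + 11.36) = 14.75 V.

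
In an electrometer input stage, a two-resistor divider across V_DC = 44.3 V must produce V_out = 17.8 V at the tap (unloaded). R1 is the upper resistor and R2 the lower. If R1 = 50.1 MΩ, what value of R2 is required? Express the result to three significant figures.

V_out/V_DC = R2/(R1+R2) = 0.4018.
So R2 = R1 · V_out/(V_DC − V_out) = 50.1 × 17.8/(44.3 − 17.8) = 50.1 × 0.6717 = 33.65 MΩ.

R2 ≈ 33.7 MΩ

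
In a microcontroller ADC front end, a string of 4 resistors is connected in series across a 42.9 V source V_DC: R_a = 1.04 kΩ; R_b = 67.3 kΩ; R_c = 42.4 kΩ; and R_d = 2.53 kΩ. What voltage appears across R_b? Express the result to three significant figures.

ΣR = 1.04 + 67.3 + 42.4 + 2.53 = 113.3 kΩ.
By the voltage-divider rule, V = 42.9 × 67.30/113.3 = 25.49 V.

V ≈ 25.5 V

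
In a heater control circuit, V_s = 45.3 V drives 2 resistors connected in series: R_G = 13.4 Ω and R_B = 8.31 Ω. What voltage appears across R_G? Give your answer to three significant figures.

Series total: ΣR = 13.4 + 8.31 = 21.71 Ω.
Voltage divider: V = V_s · (13.40 / 21.71) = 45.3 × 0.6172 = 27.96 V.

V ≈ 28.0 V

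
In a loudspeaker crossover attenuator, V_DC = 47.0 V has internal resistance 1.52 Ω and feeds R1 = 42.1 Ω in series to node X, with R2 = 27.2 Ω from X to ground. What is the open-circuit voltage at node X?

V_th ≈ 18.1 V

R1' = 1.52 + 42.1 = 43.62 Ω (source resistance + R1).
V_th is the unloaded tap voltage: V_DC · R2/(R1'+R2) = 47.0 × 0.3841 = 18.05 V.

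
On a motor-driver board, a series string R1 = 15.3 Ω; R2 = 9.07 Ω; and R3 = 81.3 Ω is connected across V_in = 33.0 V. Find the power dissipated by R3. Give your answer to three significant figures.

The common current is I = 33.0/105.7 = 0.3123 A.
P(R3) = I²·R3 = (0.3123)² × 81.3 = 7.929 W.

P ≈ 7.93 W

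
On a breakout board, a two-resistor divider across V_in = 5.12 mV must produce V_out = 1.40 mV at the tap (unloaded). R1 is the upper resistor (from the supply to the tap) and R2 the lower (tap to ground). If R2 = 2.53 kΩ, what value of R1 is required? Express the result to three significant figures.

R1 ≈ 6.72 kΩ

The divider ratio is R2/(R1+R2) = 1.40/5.12 = 0.2734.
Rearranging, R1 = R2·(1−k)/k = 2.53 × 2.657 = 6.723 kΩ.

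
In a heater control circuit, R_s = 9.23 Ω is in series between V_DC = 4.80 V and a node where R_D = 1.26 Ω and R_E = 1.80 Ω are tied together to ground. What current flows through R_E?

I ≈ 0.198 A

Equivalent of the parallel group: R_p = 0.7412 Ω.
V_A = 4.80 × 0.7412/9.971 = 0.3568 V.
Branch current I = V_A/R_E = 0.3568/1.80 = 0.1982 A.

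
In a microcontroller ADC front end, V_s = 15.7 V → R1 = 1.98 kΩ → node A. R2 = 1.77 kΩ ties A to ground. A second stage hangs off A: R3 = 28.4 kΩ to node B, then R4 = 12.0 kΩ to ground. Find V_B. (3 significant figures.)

V_B ≈ 2.15 V

Looking into the second stage from A: R3 + R4 = 40.40 kΩ appears in parallel with R2.
R2 ‖ (R3+R4) = 1.696 kΩ.
So V_A = 15.7 × 0.4613 = 7.243 V.
V_B = V_A × 0.2970 = 2.151 V.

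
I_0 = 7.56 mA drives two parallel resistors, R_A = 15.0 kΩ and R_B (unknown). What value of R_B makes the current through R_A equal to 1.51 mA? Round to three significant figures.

Two-branch current divider: I_A = I_0 · R_B/(R_A + R_B).
1.51/7.56 = R_B/(R_A + R_B) → R_B = R_A · (0.1997)/(1 − 0.1997) = 15.0 × 0.2496 = 3.744 kΩ.

R_B ≈ 3.74 kΩ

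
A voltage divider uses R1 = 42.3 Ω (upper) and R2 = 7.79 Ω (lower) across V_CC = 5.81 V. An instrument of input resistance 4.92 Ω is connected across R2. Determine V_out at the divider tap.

The load sits in parallel with R2, giving an effective lower resistance R2' = R2·R_L/(R2+R_L) = 3.015 Ω.
Then V_out = V_CC · R2'/(R1 + R2') = 5.81 × 3.015/45.32 = 0.3866 V.

V_out ≈ 0.387 V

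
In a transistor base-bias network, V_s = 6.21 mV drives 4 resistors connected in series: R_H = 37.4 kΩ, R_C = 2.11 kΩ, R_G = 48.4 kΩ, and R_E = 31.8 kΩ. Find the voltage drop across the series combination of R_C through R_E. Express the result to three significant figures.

V ≈ 4.27 mV

ΣR = 37.4 + 2.11 + 48.4 + 31.8 = 119.7 kΩ.
R_{R_C..R_E} = 2.11 + 48.4 + 31.8 = 82.31 kΩ.
By the voltage-divider rule, V = 6.21 × 82.31/119.7 = 4.270 mV.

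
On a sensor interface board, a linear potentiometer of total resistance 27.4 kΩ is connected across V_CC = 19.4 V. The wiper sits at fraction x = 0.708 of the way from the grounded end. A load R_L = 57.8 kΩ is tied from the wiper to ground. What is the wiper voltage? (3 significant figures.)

Split the track: R_lower = x·R_p = 19.40 kΩ, R_upper = (1−x)·R_p = 8.001 kΩ.
(x·R_p) ‖ R_L = 14.52 kΩ.
V_out = 19.4 × 14.52/(8.001 + 14.52) = 12.51 V.
(Unloaded: V_out = x·V_CC = 13.7 V.)

V_out ≈ 12.5 V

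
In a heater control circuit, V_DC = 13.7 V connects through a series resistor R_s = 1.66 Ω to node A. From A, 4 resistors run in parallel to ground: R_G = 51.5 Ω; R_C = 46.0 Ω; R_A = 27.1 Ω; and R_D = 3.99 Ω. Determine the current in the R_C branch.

I ≈ 0.193 A

Parallel bank: R_p = 1/(1/51.5 + 1/46.0 + 1/27.1 + 1/3.99) = 3.042 Ω.
V_A = 13.7 × 3.042/4.702 = 8.864 V.
I(R_C) = V_A / R_C = 8.864/46.0 = 0.1927 A.
(Equivalently: I_total = 2.913 A, then current-divider fraction G_k/ΣG = 0.06614.)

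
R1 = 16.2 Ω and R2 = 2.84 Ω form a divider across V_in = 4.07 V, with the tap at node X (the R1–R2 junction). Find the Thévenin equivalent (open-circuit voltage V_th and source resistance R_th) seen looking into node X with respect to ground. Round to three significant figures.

V_th ≈ 0.607 V, R_th ≈ 2.42 Ω

V_th is the unloaded tap voltage: V_in · R2/(R1+R2) = 4.07 × 0.1492 = 0.6071 V.
With V_in suppressed (replaced by a short), R_th = R1 ‖ R2 = (16.20 × 2.84)/(16.20 + 2.84) = 2.416 Ω.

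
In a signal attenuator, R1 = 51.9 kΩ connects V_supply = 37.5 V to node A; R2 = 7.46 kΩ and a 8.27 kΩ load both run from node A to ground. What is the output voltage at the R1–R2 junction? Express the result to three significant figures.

V_out ≈ 2.63 V

The load sits in parallel with R2, giving an effective lower resistance R2' = R2·R_L/(R2+R_L) = 3.922 kΩ.
Voltage divider with the loaded lower leg: V_out = 37.5 × 3.922/(51.9 + 3.922) = 37.5 × 0.07026 = 2.635 V.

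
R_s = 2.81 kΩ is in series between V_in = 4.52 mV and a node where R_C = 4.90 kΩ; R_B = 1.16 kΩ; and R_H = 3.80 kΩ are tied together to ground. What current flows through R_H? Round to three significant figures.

I ≈ 0.251 µA

Parallel bank: R_p = 1/(1/4.90 + 1/1.16 + 1/3.80) = 0.7523 kΩ.
Node voltage V_A = V_in · R_p/(R_s + R_p) = 4.52 × 0.2112 = 0.9545 mV.
I(R_H) = V_A / R_H = 0.9545/3.80 = 0.2512 µA.
(Equivalently: I_total = 1.269 µA, then current-divider fraction G_k/ΣG = 0.1980.)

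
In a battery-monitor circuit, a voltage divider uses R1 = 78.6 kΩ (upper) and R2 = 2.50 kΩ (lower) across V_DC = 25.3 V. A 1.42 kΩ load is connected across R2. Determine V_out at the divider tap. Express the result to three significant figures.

R2 ‖ R_L = (2.50 × 1.42)/(2.50 + 1.42) = 0.9056 kΩ.
Now apply the divider: V_out = 25.3 × 0.01139 = 0.2882 V.

V_out ≈ 0.288 V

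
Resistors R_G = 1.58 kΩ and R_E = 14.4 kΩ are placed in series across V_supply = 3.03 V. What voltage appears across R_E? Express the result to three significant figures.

Total series resistance ΣR = 1.58 + 14.4 = 15.98 kΩ.
Voltage divider: V = V_supply · (14.40 / 15.98) = 3.03 × 0.9011 = 2.730 V.

V ≈ 2.73 V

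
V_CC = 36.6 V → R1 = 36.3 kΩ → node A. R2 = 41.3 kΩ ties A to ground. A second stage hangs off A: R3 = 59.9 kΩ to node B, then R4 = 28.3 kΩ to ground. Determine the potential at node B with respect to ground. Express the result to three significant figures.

Looking into the second stage from A: R3 + R4 = 88.20 kΩ appears in parallel with R2.
R2 ‖ (R3+R4) = 28.13 kΩ.
So V_A = 36.6 × 0.4366 = 15.98 V.
Stage 2 is unloaded, so V_B = V_A · R4/(R3+R4) = 15.98 × 28.3/88.20 = 5.127 V.

V_B ≈ 5.13 V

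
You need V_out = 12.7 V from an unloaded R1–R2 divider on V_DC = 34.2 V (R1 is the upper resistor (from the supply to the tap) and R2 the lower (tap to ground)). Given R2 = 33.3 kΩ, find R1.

The divider ratio is R2/(R1+R2) = 12.7/34.2 = 0.3713.
Rearranging, R1 = R2·(1−k)/k = 33.3 × 1.693 = 56.37 kΩ.

R1 ≈ 56.4 kΩ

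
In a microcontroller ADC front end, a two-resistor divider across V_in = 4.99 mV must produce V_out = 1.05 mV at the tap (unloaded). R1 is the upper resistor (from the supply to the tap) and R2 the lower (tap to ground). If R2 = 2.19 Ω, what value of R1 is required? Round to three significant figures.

R1 ≈ 8.22 Ω

V_out/V_in = R2/(R1+R2) = 0.2104.
R1 = R2·(1/k − 1) = 2.19 × 3.752 = 8.218 Ω.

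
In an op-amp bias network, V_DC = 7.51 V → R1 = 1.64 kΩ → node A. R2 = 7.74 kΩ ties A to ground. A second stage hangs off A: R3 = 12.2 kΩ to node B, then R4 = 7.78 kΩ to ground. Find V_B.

V_B ≈ 2.26 V

Looking into the second stage from A: R3 + R4 = 19.98 kΩ appears in parallel with R2.
Effective lower resistance at A: R2 ‖ 19.98 = 5.579 kΩ.
So V_A = 7.51 × 0.7728 = 5.804 V.
Stage 2 is unloaded, so V_B = V_A · R4/(R3+R4) = 5.804 × 7.78/19.98 = 2.260 V.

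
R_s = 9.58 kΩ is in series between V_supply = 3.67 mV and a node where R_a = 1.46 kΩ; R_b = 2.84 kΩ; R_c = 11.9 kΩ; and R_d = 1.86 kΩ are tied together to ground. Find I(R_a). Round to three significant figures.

I ≈ 0.149 µA

Combine the parallel branches: R_p = (1/1.46 + 1/2.84 + 1/11.9 + 1/1.86)⁻¹ = 0.6029 kΩ.
V_A = 3.67 × 0.6029/10.18 = 0.2173 mV.
I(R_a) = V_A / R_a = 0.2173/1.46 = 0.1488 µA.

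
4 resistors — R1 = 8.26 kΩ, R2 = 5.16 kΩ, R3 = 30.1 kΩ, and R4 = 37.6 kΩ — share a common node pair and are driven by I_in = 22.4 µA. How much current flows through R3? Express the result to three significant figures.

Conductances: ΣG = 1/8.26 + 1/5.16 + 1/30.1 + 1/37.6 = 0.3747 (1/kΩ).
Current divider: I(R3) = I_in · G_k/ΣG = 22.4 × (0.03322/0.3747) = 22.4 × 0.08867 = 1.986 µA.

I ≈ 1.99 µA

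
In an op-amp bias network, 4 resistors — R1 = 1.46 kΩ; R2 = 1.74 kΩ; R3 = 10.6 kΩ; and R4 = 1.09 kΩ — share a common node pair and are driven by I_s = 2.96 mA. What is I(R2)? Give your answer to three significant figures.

I ≈ 0.749 mA

Conductances: ΣG = 1/1.46 + 1/1.74 + 1/10.6 + 1/1.09 = 2.271 (1/kΩ).
Current divider: I(R2) = I_s · G_k/ΣG = 2.96 × (0.5747/2.271) = 2.96 × 0.2530 = 0.7489 mA.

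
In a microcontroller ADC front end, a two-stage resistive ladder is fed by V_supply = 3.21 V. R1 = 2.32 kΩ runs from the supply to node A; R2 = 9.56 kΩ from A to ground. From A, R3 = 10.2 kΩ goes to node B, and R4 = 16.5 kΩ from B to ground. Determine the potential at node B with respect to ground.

Node A sees R2 in parallel with the series input of stage 2, R3 + R4 = 26.70 kΩ.
R2 ‖ (R3+R4) = 7.039 kΩ.
First divider: V_A = V_supply · 7.039/(2.32 + 7.039) = 2.414 V.
V_B = V_A × 0.6180 = 1.492 V.

V_B ≈ 1.49 V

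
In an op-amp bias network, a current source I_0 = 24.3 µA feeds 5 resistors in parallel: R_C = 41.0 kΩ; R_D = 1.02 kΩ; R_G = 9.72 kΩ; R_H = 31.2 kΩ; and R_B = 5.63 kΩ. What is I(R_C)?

I ≈ 0.450 µA

ΣG = 1/41.0 + 1/1.02 + 1/9.72 + 1/31.2 + 1/5.63 = 1.317.
By the current-divider rule, I = I_0 · G_k/ΣG = 24.3 × 0.01851 = 0.4499 µA.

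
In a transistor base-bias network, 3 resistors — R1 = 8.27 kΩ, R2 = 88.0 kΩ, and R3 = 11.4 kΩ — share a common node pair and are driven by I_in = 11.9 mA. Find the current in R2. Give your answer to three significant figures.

ΣG = 1/8.27 + 1/88.0 + 1/11.4 = 0.2200.
R2 takes the fraction G_k/ΣG = 0.01136/0.2200 = 0.05165, so I = 11.9 × 0.05165 = 0.6147 mA.

I ≈ 0.615 mA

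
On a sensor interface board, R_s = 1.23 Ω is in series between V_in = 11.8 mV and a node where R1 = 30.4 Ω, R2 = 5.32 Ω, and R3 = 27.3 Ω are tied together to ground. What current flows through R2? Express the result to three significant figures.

Equivalent of the parallel group: R_p = 3.884 Ω.
V_A by voltage divider: V_A = 11.8 × 3.884/(1.23 + 3.884) = 8.962 mV.
I(R2) = V_A / R2 = 8.962/5.32 = 1.685 mA.
(Check via current divider: I_total = 2.308 mA; share G_k/ΣG = 0.7300 → same result.)

I ≈ 1.68 mA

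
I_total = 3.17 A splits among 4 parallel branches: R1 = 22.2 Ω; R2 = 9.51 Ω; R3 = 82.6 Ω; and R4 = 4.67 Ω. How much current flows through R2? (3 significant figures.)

I ≈ 0.885 A

Total conductance ΣG = 1/22.2 + 1/9.51 + 1/82.6 + 1/4.67 = 0.3764 (units of 1/Ω).
Current divider: I(R2) = I_total · G_k/ΣG = 3.17 × (0.1052/0.3764) = 3.17 × 0.2793 = 0.8855 A.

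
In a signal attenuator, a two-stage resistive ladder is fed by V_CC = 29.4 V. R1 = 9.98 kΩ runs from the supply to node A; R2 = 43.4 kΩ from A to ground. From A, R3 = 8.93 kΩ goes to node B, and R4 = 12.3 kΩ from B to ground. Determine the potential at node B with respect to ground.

V_B ≈ 10.0 V

Node A sees R2 in parallel with the series input of stage 2, R3 + R4 = 21.23 kΩ.
Effective lower resistance at A: R2 ‖ 21.23 = 14.26 kΩ.
So V_A = 29.4 × 0.5882 = 17.29 V.
Then the unloaded second divider: V_B = V_A × R4/(R3+R4) = 17.29 × 0.5794 = 10.02 V.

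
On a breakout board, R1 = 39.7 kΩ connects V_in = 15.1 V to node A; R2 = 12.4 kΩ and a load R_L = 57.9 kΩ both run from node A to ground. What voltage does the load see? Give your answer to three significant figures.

R2 ‖ R_L = (12.4 × 57.9)/(12.4 + 57.9) = 10.21 kΩ.
Voltage divider with the loaded lower leg: V_out = 15.1 × 10.21/(39.7 + 10.21) = 15.1 × 0.2046 = 3.090 V.
(Unloaded it would be 3.59 V; the load pulls it down.)

V_out ≈ 3.09 V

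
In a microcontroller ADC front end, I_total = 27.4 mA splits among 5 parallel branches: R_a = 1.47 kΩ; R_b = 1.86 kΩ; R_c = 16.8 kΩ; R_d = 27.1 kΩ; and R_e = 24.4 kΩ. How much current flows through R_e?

I ≈ 0.829 mA

ΣG = 1/1.47 + 1/1.86 + 1/16.8 + 1/27.1 + 1/24.4 = 1.355.
Current divider: I(R_e) = I_total · G_k/ΣG = 27.4 × (0.04098/1.355) = 27.4 × 0.03024 = 0.8286 mA.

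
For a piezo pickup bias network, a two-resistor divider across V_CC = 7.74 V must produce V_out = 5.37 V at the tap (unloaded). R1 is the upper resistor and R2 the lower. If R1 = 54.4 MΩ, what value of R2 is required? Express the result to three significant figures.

R2 ≈ 123 MΩ

V_out/V_CC = R2/(R1+R2) = 0.6938.
Rearranging, R2 = R1·k/(1−k) = 54.4 × 2.266 = 123.3 MΩ.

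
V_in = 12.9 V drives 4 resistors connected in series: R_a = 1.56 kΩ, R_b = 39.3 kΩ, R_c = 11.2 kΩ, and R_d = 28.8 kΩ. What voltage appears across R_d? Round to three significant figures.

Total series resistance ΣR = 1.56 + 39.3 + 11.2 + 28.8 = 80.86 kΩ.
V = V_in · R/ΣR = 12.9 × 0.3562 = 4.595 V.

V ≈ 4.59 V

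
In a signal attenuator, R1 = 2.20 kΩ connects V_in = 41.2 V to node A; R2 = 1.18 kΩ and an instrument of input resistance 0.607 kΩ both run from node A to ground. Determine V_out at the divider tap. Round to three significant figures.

R2 ‖ R_L = (1.18 × 0.607)/(1.18 + 0.607) = 0.4008 kΩ.
Now apply the divider: V_out = 41.2 × 0.1541 = 6.349 V.
(Unloaded it would be 14.4 V; the load pulls it down.)

V_out ≈ 6.35 V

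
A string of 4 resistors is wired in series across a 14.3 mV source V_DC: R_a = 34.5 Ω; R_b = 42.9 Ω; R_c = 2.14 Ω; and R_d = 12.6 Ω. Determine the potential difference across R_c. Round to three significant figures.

ΣR = 34.5 + 42.9 + 2.14 + 12.6 = 92.14 Ω.
V = V_DC · R/ΣR = 14.3 × 0.02323 = 0.3321 mV.

V ≈ 0.332 mV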